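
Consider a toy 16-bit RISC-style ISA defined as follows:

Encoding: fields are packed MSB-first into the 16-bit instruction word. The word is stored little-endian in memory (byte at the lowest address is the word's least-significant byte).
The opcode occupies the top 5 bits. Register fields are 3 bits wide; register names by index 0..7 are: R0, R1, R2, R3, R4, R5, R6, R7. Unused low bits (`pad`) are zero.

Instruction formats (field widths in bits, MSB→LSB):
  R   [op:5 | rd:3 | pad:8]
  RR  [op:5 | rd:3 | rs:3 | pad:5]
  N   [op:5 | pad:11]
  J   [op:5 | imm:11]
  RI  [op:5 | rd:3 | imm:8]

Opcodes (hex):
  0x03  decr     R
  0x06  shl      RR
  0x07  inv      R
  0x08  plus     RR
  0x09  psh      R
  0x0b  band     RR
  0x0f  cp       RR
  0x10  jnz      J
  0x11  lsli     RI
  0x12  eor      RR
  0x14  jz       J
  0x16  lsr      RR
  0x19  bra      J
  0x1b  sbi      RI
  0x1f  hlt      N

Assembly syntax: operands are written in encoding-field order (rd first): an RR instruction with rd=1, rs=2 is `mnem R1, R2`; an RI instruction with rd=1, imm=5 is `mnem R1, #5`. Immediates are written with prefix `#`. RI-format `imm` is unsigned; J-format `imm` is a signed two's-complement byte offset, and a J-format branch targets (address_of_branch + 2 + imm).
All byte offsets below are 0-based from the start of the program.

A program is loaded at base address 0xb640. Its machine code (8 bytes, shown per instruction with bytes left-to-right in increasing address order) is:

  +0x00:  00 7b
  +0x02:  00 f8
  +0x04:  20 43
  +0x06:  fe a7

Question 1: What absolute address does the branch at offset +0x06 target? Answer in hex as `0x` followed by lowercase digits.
0xb646

off 0x06: read fe a7 as little → 0xa7fe
  opcode bits[15:11]=0x14: jz/J
  imm: (w>>0)&0x7ff=0x7fe (s11→-2) → #-2
  target = base 0xb640 + off 0x06 + 2 + imm -2 = 0xb646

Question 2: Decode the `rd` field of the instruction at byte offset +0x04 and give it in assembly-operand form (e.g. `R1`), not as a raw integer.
off 0x04: read 20 43 as little → 0x4320
  op=0x4320>>11=0x8 ⇒ plus (RR)
  rd: (w>>8)&0x7=0x3 → R3
  rs: (w>>5)&0x7=0x1 → R1

R3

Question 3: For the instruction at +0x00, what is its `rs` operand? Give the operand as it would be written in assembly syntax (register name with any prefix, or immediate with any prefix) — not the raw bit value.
R0

off 0x00: read 00 7b as little → 0x7b00
  opcode bits[15:11]=0xf: cp/RR
  [10:8] rd=3 = R3
  [7:5] rs=0 = R0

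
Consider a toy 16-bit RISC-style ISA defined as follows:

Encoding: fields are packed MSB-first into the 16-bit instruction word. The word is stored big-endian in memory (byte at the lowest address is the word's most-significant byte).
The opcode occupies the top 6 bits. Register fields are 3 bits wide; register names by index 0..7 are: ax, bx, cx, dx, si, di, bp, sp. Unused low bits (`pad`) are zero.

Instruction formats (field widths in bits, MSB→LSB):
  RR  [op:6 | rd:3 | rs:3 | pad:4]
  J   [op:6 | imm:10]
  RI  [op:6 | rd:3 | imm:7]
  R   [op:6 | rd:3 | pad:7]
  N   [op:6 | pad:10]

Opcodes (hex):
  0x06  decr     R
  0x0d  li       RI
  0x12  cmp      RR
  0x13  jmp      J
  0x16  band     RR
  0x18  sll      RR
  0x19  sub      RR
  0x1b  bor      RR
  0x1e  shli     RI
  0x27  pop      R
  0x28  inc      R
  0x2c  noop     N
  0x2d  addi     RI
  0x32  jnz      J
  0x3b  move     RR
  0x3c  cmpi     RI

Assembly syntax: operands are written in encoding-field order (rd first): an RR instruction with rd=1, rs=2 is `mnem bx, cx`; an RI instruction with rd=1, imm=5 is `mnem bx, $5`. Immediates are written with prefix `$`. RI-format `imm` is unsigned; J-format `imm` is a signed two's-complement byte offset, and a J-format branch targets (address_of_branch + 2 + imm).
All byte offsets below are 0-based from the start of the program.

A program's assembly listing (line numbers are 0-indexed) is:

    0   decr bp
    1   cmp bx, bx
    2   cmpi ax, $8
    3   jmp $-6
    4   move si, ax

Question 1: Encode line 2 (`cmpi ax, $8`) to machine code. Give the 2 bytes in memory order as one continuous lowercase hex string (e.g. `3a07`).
2. cmpi fields op=0x3c:6|rd=0:3|imm=8:7 → word f008h → f0 08

f008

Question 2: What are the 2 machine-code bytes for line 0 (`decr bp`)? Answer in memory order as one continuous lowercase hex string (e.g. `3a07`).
1b00

0. decr fields op=0x6:6|rd=6:3|pad=0:7 → word 1b00h → 1b 00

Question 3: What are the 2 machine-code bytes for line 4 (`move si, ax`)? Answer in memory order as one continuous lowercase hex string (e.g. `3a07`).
L4: move op=0x3b:6|rd=4:3|rs=0:3|pad=0:4 ⇒ 0xee00 ⇒ big ee 00

ee00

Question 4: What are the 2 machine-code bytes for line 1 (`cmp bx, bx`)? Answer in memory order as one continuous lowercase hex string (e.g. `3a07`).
4890

L1: cmp op=0x12:6|rd=1:3|rs=1:3|pad=0:4 ⇒ 0x4890 ⇒ big 48 90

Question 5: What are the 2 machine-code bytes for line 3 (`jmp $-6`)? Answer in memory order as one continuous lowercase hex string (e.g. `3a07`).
3. jmp fields op=0x13:6|imm=-6:10 → word 4ffah → 4f fa

4ffa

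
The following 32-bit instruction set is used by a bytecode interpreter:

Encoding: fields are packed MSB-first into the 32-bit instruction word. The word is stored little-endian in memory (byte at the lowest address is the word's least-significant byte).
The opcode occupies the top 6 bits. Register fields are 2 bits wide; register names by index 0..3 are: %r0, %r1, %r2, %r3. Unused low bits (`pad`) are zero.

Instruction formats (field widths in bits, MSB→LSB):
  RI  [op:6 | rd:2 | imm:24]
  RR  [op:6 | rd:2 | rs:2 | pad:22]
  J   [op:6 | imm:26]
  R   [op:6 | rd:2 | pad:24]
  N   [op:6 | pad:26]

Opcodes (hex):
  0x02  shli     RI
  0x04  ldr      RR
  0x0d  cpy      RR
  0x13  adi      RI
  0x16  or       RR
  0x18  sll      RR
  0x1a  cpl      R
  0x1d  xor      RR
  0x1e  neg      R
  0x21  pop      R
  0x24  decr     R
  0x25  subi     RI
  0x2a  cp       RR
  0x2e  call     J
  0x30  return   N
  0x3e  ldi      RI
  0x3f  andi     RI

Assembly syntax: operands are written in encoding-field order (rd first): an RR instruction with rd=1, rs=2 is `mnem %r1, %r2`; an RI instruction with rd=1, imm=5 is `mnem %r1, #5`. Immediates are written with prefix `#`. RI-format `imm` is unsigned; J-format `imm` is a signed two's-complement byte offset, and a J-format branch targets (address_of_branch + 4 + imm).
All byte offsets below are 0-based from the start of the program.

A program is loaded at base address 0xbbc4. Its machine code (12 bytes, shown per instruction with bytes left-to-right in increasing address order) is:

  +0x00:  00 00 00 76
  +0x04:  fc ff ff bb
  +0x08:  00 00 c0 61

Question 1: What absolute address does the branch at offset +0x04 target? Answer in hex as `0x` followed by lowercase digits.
0xbbc8

@+04  little-endian(fc ff ff bb) = 0xbbfffffc
  op=0xbbfffffc>>26=0x2e ⇒ call (J)
  imm@[25:0]=0x3fffffc (s26→-4) ⇒ #-4
  target = base 0xbbc4 + off 0x04 + 4 + imm -4 = 0xbbc8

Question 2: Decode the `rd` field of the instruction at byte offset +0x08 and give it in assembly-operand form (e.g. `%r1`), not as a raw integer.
%r1

@+08  little-endian(00 00 c0 61) = 0x61c00000
  op=0x61c00000>>26=0x18 ⇒ sll (RR)
  rd@[25:24]=0x1 ⇒ %r1
  rs@[23:22]=0x3 ⇒ %r3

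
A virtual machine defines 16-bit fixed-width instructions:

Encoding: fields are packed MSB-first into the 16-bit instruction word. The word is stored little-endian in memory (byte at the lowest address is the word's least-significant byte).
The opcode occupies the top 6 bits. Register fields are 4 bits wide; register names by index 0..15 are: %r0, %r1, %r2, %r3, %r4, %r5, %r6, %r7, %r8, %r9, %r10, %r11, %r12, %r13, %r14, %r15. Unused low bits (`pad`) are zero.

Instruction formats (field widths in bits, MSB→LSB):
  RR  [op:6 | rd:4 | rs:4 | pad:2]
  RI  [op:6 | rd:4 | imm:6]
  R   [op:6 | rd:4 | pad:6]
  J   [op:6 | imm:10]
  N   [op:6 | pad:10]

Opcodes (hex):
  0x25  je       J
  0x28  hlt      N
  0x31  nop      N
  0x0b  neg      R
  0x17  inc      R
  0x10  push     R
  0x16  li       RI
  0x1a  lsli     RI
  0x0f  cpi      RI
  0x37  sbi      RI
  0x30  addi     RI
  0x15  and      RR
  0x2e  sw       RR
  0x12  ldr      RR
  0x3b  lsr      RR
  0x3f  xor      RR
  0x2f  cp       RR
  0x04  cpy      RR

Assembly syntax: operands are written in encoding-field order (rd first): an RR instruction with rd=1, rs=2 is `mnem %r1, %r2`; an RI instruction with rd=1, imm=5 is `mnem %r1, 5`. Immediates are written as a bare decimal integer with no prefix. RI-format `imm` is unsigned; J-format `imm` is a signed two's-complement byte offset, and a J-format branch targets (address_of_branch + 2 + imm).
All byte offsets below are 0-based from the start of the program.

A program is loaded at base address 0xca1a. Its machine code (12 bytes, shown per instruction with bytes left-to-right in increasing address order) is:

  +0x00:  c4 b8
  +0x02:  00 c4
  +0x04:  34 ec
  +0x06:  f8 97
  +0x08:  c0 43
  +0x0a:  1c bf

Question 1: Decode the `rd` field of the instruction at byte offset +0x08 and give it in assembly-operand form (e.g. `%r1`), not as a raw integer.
%r15

@+08  little-endian(c0 43) = 0x43c0
  opcode bits[15:10]=0x10: push/R
  rd: (w>>6)&0xf=0xf → %r15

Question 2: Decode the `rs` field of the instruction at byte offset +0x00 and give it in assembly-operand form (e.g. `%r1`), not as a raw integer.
%r1

[00] c4 b8 → 0xb8c4
  op=0xb8c4>>10=0x2e ⇒ sw (RR)
  rd@[9:6]=0x3 ⇒ %r3
  rs@[5:2]=0x1 ⇒ %r1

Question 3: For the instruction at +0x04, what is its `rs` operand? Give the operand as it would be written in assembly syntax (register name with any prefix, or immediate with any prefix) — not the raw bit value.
+0x04: 34 ec ⇒ word 0xec34 (little)
  op=0xec34>>10=0x3b ⇒ lsr (RR)
  rd: (w>>6)&0xf=0x0 → %r0
  rs: (w>>2)&0xf=0xd → %r13

%r13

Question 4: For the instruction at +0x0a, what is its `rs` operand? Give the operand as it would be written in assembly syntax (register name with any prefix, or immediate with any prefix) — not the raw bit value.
%r7

off 0x0a: read 1c bf as little → 0xbf1c
  op=0xbf1c>>10=0x2f ⇒ cp (RR)
  rd: (w>>6)&0xf=0xc → %r12
  rs: (w>>2)&0xf=0x7 → %r7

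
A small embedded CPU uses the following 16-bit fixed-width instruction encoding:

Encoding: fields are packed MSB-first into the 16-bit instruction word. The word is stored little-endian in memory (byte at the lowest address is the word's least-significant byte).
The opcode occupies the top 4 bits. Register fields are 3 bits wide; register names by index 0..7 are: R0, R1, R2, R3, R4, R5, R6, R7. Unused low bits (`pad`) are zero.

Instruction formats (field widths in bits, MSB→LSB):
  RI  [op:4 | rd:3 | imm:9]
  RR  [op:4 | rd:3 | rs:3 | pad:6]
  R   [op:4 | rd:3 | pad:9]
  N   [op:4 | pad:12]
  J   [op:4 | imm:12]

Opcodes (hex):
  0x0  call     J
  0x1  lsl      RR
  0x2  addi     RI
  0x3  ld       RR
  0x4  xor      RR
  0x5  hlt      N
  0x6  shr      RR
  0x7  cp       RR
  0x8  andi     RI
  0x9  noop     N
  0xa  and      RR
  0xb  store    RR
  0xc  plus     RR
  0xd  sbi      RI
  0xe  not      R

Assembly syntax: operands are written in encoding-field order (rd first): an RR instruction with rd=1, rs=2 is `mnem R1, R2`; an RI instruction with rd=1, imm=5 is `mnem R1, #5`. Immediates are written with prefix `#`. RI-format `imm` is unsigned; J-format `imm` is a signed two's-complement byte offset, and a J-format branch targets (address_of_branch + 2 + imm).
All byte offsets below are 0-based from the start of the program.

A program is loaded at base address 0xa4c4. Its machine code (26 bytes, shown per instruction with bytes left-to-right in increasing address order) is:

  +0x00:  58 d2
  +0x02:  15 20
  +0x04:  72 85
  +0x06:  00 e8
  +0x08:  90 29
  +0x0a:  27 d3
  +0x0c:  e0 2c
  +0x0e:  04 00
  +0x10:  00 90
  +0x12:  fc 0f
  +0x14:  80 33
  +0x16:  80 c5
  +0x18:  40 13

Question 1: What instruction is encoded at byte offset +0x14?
[14] 80 33 → 0x3380
  top 4b → 0x3 → ld [RR]
  rd@[11:9]=0x1 ⇒ R1
  rs@[8:6]=0x6 ⇒ R6

ld R1, R6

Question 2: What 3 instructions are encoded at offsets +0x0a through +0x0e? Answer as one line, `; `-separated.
+0x0a: 27 d3 ⇒ word 0xd327 (little)
  top 4b → 0xd → sbi [RI]
  [11:9] rd=1 = R1
  [8:0] imm=295 = #295
+0x0c: e0 2c ⇒ word 0x2ce0 (little)
  top 4b → 0x2 → addi [RI]
  [11:9] rd=6 = R6
  [8:0] imm=224 = #224
+0x0e: 04 00 ⇒ word 0x0004 (little)
  top 4b → 0x0 → call [J]
  [11:0] imm=4 = #4

sbi R1, #295; addi R6, #224; call #4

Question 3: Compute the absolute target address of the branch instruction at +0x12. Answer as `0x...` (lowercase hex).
+0x12: fc 0f ⇒ word 0x0ffc (little)
  opcode bits[15:12]=0x0: call/J
  [11:0] imm=4092 (s12→-4) = #-4
  target = base 0xa4c4 + off 0x12 + 2 + imm -4 = 0xa4d4

0xa4d4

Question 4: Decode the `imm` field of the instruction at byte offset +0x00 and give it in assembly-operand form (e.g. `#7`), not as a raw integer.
#88

@+00  little-endian(58 d2) = 0xd258
  top 4b → 0xd → sbi [RI]
  rd@[11:9]=0x1 ⇒ R1
  imm@[8:0]=0x58 ⇒ #88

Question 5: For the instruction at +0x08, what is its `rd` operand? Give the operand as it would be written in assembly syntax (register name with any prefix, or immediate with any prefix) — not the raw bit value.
R4

[08] 90 29 → 0x2990
  opcode bits[15:12]=0x2: addi/RI
  rd: (w>>9)&0x7=0x4 → R4
  imm: (w>>0)&0x1ff=0x190 → #400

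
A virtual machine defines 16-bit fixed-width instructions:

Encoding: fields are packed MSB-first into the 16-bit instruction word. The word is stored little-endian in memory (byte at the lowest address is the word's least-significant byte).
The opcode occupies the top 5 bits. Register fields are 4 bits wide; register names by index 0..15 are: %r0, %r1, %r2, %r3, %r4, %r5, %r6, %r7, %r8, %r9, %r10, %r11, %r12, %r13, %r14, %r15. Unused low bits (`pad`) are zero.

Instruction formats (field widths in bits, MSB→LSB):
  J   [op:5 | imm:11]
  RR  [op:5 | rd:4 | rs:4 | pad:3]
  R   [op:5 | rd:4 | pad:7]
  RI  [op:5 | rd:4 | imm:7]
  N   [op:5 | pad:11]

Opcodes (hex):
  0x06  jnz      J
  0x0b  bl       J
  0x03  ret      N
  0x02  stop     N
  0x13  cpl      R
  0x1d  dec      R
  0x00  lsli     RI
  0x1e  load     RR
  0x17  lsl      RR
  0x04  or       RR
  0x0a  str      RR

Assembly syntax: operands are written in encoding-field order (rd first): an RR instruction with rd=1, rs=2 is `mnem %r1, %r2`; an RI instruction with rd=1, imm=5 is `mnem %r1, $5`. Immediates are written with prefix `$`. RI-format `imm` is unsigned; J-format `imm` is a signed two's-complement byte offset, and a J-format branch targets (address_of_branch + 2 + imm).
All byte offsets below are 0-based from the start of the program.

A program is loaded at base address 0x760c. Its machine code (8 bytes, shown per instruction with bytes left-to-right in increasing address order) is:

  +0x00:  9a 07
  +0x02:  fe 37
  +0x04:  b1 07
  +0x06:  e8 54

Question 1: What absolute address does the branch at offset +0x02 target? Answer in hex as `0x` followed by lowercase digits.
0x760e

[02] fe 37 → 0x37fe
  top 5b → 0x6 → jnz [J]
  imm@[10:0]=0x7fe (s11→-2) ⇒ $-2
  target = base 0x760c + off 0x02 + 2 + imm -2 = 0x760e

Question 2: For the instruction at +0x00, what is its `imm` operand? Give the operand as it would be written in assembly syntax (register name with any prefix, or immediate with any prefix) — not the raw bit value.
$26

+0x00: 9a 07 ⇒ word 0x079a (little)
  opcode bits[15:11]=0x0: lsli/RI
  rd: (w>>7)&0xf=0xf → %r15
  imm: (w>>0)&0x7f=0x1a → $26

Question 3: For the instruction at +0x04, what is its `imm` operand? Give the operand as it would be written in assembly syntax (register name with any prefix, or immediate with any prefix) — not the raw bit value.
$49

+0x04: b1 07 ⇒ word 0x07b1 (little)
  top 5b → 0x0 → lsli [RI]
  rd: (w>>7)&0xf=0xf → %r15
  imm: (w>>0)&0x7f=0x31 → $49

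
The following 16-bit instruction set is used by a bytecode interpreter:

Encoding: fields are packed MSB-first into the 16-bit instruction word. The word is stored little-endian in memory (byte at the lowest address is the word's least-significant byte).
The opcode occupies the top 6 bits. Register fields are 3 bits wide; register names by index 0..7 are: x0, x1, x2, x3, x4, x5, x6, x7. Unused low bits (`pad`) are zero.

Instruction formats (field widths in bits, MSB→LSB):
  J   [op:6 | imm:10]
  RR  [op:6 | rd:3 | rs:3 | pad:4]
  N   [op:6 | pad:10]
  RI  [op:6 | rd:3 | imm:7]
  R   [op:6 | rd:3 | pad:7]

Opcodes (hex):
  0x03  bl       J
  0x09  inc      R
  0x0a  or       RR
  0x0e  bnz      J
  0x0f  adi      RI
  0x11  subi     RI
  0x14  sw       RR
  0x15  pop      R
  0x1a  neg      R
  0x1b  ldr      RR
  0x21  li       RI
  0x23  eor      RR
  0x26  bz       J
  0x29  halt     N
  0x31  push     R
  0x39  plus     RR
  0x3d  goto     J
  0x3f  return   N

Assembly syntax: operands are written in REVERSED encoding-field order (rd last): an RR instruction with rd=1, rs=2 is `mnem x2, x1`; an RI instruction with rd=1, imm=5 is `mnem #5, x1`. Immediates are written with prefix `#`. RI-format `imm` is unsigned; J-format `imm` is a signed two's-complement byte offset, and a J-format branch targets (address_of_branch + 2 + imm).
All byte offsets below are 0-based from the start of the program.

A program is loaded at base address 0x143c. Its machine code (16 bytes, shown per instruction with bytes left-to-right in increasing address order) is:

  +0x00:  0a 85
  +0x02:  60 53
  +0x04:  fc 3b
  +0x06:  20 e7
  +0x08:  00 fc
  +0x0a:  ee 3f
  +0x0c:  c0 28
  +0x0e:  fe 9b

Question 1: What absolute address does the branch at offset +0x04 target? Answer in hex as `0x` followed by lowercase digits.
0x143e

+0x04: fc 3b ⇒ word 0x3bfc (little)
  top 6b → 0xe → bnz [J]
  imm@[9:0]=0x3fc (s10→-4) ⇒ #-4
  target = base 0x143c + off 0x04 + 2 + imm -4 = 0x143e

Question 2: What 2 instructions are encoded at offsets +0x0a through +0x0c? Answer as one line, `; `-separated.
[0a] ee 3f → 0x3fee
  opcode bits[15:10]=0xf: adi/RI
  rd@[9:7]=0x7 ⇒ x7
  imm@[6:0]=0x6e ⇒ #110
[0c] c0 28 → 0x28c0
  opcode bits[15:10]=0xa: or/RR
  rd@[9:7]=0x1 ⇒ x1
  rs@[6:4]=0x4 ⇒ x4

adi #110, x7; or x4, x1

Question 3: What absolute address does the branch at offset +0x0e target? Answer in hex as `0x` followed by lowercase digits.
[0e] fe 9b → 0x9bfe
  op=0x9bfe>>10=0x26 ⇒ bz (J)
  [9:0] imm=1022 (s10→-2) = #-2
  target = base 0x143c + off 0x0e + 2 + imm -2 = 0x144a

0x144a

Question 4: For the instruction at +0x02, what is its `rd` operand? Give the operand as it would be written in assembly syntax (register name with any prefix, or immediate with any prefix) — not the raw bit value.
x6

@+02  little-endian(60 53) = 0x5360
  top 6b → 0x14 → sw [RR]
  [9:7] rd=6 = x6
  [6:4] rs=6 = x6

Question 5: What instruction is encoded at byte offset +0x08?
return

off 0x08: read 00 fc as little → 0xfc00
  op=0xfc00>>10=0x3f ⇒ return (N)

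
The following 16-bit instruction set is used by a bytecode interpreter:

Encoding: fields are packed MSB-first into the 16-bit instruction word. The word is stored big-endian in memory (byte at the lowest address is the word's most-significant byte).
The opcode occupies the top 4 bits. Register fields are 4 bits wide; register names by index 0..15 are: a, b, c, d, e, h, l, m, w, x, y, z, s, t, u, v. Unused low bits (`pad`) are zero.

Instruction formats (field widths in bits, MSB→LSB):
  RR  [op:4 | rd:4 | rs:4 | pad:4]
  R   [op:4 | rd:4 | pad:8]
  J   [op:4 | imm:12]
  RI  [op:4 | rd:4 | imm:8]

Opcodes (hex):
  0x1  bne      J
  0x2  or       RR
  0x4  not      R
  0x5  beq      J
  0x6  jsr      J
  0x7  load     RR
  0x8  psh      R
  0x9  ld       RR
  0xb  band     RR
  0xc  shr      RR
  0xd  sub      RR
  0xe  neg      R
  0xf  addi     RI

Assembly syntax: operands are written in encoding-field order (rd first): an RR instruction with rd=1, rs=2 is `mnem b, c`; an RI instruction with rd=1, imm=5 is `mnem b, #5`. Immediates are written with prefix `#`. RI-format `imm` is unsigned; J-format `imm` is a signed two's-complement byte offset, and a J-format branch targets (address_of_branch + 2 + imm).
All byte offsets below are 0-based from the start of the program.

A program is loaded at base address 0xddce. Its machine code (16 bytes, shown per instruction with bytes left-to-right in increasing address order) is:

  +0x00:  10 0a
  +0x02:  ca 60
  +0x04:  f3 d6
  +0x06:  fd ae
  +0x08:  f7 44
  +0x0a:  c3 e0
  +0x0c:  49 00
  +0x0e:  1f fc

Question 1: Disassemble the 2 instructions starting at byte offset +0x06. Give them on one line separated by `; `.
addi t, #174; addi m, #68

[06] fd ae → 0xfdae
  top 4b → 0xf → addi [RI]
  rd: (w>>8)&0xf=0xd → t
  imm: (w>>0)&0xff=0xae → #174
[08] f7 44 → 0xf744
  top 4b → 0xf → addi [RI]
  rd: (w>>8)&0xf=0x7 → m
  imm: (w>>0)&0xff=0x44 → #68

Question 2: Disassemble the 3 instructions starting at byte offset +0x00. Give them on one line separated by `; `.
bne #10; shr y, l; addi d, #214

+0x00: 10 0a ⇒ word 0x100a (big)
  top 4b → 0x1 → bne [J]
  imm@[11:0]=0xa ⇒ #10
+0x02: ca 60 ⇒ word 0xca60 (big)
  top 4b → 0xc → shr [RR]
  rd@[11:8]=0xa ⇒ y
  rs@[7:4]=0x6 ⇒ l
+0x04: f3 d6 ⇒ word 0xf3d6 (big)
  top 4b → 0xf → addi [RI]
  rd@[11:8]=0x3 ⇒ d
  imm@[7:0]=0xd6 ⇒ #214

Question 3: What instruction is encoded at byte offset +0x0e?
bne #-4

+0x0e: 1f fc ⇒ word 0x1ffc (big)
  op=0x1ffc>>12=0x1 ⇒ bne (J)
  imm@[11:0]=0xffc (s12→-4) ⇒ #-4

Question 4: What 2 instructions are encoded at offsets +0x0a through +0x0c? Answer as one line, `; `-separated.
shr d, u; not x

off 0x0a: read c3 e0 as big → 0xc3e0
  opcode bits[15:12]=0xc: shr/RR
  [11:8] rd=3 = d
  [7:4] rs=14 = u
off 0x0c: read 49 00 as big → 0x4900
  opcode bits[15:12]=0x4: not/R
  [11:8] rd=9 = x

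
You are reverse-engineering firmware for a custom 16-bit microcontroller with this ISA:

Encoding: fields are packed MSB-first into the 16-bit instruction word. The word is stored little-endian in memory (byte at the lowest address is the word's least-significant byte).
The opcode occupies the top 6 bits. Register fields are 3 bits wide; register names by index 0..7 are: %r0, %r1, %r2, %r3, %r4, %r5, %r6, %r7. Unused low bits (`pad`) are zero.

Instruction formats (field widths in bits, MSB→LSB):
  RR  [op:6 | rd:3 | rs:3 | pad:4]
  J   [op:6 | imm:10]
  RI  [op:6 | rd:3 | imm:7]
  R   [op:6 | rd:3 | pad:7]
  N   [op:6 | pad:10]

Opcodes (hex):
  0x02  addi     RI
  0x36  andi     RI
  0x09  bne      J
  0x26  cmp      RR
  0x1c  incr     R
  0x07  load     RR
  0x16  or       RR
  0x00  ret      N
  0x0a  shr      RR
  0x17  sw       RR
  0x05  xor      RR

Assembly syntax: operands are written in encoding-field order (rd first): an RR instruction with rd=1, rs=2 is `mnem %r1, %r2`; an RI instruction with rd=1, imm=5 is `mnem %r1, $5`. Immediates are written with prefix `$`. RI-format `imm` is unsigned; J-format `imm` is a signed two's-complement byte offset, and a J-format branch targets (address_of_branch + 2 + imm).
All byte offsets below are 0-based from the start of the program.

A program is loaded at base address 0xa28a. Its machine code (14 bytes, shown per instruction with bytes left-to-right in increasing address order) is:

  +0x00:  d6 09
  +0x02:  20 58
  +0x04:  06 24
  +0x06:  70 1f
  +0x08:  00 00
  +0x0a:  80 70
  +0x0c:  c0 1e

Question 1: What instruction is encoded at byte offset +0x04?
bne $6

+0x04: 06 24 ⇒ word 0x2406 (little)
  opcode bits[15:10]=0x9: bne/J
  imm@[9:0]=0x6 ⇒ $6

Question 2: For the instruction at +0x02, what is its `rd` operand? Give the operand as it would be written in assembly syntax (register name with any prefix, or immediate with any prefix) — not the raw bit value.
+0x02: 20 58 ⇒ word 0x5820 (little)
  top 6b → 0x16 → or [RR]
  rd@[9:7]=0x0 ⇒ %r0
  rs@[6:4]=0x2 ⇒ %r2

%r0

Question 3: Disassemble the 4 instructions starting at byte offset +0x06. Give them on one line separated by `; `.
load %r6, %r7; ret; incr %r1; load %r5, %r4

@+06  little-endian(70 1f) = 0x1f70
  opcode bits[15:10]=0x7: load/RR
  [9:7] rd=6 = %r6
  [6:4] rs=7 = %r7
@+08  little-endian(00 00) = 0x0000
  opcode bits[15:10]=0x0: ret/N
@+0a  little-endian(80 70) = 0x7080
  opcode bits[15:10]=0x1c: incr/R
  [9:7] rd=1 = %r1
@+0c  little-endian(c0 1e) = 0x1ec0
  opcode bits[15:10]=0x7: load/RR
  [9:7] rd=5 = %r5
  [6:4] rs=4 = %r4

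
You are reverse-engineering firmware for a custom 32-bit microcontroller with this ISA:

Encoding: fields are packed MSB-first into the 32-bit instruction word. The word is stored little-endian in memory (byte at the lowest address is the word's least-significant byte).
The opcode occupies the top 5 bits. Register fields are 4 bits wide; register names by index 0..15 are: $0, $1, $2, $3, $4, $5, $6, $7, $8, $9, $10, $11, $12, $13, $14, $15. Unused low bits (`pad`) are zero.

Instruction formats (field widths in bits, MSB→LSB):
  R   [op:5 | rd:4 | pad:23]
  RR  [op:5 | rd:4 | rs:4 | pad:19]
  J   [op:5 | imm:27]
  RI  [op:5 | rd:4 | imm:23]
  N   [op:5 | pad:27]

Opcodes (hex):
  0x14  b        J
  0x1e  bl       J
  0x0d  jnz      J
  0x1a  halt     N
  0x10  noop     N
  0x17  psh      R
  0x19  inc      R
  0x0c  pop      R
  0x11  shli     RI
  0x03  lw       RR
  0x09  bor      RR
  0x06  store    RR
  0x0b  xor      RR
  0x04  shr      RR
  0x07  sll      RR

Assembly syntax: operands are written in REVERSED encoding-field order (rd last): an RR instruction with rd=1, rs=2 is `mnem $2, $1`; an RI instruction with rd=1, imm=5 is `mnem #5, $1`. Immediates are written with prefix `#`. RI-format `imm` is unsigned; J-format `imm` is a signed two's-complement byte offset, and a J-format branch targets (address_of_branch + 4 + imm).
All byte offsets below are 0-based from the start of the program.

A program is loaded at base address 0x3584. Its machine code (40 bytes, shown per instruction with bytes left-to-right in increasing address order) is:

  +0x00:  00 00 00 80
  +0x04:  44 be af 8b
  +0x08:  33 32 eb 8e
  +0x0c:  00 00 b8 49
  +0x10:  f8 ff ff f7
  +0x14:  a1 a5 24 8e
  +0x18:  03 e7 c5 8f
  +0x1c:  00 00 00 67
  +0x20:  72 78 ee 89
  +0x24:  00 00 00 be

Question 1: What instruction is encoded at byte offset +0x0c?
bor $7, $3

+0x0c: 00 00 b8 49 ⇒ word 0x49b80000 (little)
  top 5b → 0x9 → bor [RR]
  [26:23] rd=3 = $3
  [22:19] rs=7 = $7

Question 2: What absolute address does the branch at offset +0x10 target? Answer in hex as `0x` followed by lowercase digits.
+0x10: f8 ff ff f7 ⇒ word 0xf7fffff8 (little)
  top 5b → 0x1e → bl [J]
  imm@[26:0]=0x7fffff8 (s27→-8) ⇒ #-8
  target = base 0x3584 + off 0x10 + 4 + imm -8 = 0x3590

0x3590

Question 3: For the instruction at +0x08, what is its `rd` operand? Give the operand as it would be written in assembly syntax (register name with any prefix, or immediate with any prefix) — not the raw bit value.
$13

off 0x08: read 33 32 eb 8e as little → 0x8eeb3233
  top 5b → 0x11 → shli [RI]
  rd@[26:23]=0xd ⇒ $13
  imm@[22:0]=0x6b3233 ⇒ #7025203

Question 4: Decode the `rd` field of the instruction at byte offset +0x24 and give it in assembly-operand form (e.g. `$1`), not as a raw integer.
@+24  little-endian(00 00 00 be) = 0xbe000000
  op=0xbe000000>>27=0x17 ⇒ psh (R)
  rd: (w>>23)&0xf=0xc → $12

$12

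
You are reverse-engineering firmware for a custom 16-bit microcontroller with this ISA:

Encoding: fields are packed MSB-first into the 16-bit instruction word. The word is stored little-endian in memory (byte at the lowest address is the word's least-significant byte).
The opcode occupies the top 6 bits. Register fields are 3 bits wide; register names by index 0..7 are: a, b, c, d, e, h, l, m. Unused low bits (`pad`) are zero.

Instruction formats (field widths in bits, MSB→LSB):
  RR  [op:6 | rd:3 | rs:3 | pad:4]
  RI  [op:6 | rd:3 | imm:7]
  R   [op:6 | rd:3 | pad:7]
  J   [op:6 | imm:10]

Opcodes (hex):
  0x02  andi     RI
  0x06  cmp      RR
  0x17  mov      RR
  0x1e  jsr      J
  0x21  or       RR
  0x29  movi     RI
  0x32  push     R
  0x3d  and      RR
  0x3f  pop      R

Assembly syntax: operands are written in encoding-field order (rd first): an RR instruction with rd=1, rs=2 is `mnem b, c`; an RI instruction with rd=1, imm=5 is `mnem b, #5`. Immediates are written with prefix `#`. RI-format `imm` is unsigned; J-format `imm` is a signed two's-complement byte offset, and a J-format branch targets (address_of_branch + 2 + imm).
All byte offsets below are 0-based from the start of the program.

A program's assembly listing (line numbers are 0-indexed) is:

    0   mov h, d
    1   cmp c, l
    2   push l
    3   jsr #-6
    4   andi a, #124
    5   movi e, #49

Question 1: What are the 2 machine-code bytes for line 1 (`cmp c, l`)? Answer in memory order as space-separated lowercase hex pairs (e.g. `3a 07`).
60 19

1. cmp fields op=0x6:6|rd=2:3|rs=6:3|pad=0:4 → word 1960h → 60 19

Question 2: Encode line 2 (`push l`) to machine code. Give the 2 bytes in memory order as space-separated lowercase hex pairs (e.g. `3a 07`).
00 cb

2. push fields op=0x32:6|rd=6:3|pad=0:7 → word cb00h → 00 cb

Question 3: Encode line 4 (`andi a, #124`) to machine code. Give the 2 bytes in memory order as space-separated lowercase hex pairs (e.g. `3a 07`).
line 4 (andi): pack op=0x2:6|rd=0:3|imm=124:7 = 0x087c; little→ 7c 08

7c 08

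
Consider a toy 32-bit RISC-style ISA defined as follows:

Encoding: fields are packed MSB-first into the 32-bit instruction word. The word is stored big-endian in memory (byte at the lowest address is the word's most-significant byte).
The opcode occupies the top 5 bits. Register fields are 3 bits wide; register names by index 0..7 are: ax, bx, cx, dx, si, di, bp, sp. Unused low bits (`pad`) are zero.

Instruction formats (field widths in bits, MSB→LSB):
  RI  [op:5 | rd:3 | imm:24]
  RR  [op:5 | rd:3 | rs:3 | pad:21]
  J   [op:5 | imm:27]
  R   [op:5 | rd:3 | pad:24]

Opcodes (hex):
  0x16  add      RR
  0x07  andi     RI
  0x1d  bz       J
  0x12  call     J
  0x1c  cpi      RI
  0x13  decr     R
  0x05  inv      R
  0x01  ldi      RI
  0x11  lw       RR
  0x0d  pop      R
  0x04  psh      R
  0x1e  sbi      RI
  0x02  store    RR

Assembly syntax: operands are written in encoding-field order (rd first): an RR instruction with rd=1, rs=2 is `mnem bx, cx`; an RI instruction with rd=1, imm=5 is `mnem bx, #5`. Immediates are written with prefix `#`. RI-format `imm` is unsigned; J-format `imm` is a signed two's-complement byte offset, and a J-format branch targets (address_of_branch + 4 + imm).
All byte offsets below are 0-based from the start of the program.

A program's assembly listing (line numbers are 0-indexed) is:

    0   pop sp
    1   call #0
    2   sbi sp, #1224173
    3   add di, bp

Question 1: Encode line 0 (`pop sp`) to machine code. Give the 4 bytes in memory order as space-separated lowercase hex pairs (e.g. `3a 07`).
0. pop fields op=0xd:5|rd=7:3|pad=0:24 → word 6f000000h → 6f 00 00 00

6f 00 00 00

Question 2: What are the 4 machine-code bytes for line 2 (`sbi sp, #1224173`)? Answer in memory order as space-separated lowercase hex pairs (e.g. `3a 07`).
f7 12 ad ed

line 2 (sbi): pack op=0x1e:5|rd=7:3|imm=1224173:24 = 0xf712aded; big→ f7 12 ad ed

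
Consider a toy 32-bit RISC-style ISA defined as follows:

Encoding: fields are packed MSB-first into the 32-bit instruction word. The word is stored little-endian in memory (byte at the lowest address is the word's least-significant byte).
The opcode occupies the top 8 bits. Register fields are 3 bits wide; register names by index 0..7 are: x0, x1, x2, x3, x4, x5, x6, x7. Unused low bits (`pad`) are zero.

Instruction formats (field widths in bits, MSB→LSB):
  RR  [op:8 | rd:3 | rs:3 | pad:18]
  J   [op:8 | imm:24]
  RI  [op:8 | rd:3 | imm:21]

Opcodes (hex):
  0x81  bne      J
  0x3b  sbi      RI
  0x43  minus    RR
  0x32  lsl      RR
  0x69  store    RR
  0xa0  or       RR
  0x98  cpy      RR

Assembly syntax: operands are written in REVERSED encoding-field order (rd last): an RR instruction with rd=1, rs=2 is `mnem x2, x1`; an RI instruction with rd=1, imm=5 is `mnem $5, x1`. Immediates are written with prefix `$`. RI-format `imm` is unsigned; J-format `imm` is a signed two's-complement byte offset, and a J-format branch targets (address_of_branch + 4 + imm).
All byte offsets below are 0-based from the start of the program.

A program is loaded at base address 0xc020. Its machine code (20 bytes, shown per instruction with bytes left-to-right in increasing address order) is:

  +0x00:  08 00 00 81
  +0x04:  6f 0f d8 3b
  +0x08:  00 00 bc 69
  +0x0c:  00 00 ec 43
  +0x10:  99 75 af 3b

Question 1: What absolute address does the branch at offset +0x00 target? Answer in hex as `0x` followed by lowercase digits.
0xc02c

off 0x00: read 08 00 00 81 as little → 0x81000008
  op=0x81000008>>24=0x81 ⇒ bne (J)
  imm@[23:0]=0x8 ⇒ $8
  target = base 0xc020 + off 0x00 + 4 + imm 8 = 0xc02c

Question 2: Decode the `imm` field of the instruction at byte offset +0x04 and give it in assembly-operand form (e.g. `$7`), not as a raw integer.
$1576815

[04] 6f 0f d8 3b → 0x3bd80f6f
  opcode bits[31:24]=0x3b: sbi/RI
  [23:21] rd=6 = x6
  [20:0] imm=1576815 = $1576815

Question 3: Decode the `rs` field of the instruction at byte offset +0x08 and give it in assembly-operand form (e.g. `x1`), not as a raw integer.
x7

off 0x08: read 00 00 bc 69 as little → 0x69bc0000
  op=0x69bc0000>>24=0x69 ⇒ store (RR)
  rd: (w>>21)&0x7=0x5 → x5
  rs: (w>>18)&0x7=0x7 → x7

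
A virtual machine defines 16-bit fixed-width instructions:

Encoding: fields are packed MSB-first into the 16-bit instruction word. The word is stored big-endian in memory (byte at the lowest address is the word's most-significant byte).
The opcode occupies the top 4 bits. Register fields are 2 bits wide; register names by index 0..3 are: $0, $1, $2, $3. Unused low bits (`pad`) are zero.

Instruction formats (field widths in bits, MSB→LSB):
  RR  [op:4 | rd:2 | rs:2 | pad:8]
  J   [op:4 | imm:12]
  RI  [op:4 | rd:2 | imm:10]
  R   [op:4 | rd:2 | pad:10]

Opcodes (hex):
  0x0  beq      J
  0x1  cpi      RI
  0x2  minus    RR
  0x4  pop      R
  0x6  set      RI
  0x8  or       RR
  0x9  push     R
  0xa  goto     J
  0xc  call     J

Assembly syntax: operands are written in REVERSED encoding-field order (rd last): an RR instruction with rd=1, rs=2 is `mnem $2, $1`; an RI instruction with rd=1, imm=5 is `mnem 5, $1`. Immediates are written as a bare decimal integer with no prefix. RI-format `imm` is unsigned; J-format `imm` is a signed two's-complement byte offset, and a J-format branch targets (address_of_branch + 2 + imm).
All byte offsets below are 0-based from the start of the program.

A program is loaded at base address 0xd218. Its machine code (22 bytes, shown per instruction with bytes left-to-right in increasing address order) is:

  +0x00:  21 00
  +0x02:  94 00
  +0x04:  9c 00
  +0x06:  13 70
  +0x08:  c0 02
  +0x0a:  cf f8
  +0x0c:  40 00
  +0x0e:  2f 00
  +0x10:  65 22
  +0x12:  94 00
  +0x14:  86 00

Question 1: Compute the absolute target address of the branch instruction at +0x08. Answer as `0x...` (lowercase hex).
0xd224

off 0x08: read c0 02 as big → 0xc002
  top 4b → 0xc → call [J]
  imm: (w>>0)&0xfff=0x2 → 2
  target = base 0xd218 + off 0x08 + 2 + imm 2 = 0xd224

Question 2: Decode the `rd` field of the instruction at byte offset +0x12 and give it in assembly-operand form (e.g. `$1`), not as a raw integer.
$1

off 0x12: read 94 00 as big → 0x9400
  opcode bits[15:12]=0x9: push/R
  [11:10] rd=1 = $1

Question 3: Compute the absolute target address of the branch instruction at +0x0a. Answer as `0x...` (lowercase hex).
@+0a  big-endian(cf f8) = 0xcff8
  opcode bits[15:12]=0xc: call/J
  imm@[11:0]=0xff8 (s12→-8) ⇒ -8
  target = base 0xd218 + off 0x0a + 2 + imm -8 = 0xd21c

0xd21c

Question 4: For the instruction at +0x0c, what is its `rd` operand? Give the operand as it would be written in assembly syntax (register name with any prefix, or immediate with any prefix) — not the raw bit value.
[0c] 40 00 → 0x4000
  op=0x4000>>12=0x4 ⇒ pop (R)
  rd: (w>>10)&0x3=0x0 → $0

$0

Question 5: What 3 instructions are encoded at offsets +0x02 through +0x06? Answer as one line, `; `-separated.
push $1; push $3; cpi 880, $0

off 0x02: read 94 00 as big → 0x9400
  opcode bits[15:12]=0x9: push/R
  [11:10] rd=1 = $1
off 0x04: read 9c 00 as big → 0x9c00
  opcode bits[15:12]=0x9: push/R
  [11:10] rd=3 = $3
off 0x06: read 13 70 as big → 0x1370
  opcode bits[15:12]=0x1: cpi/RI
  [11:10] rd=0 = $0
  [9:0] imm=880 = 880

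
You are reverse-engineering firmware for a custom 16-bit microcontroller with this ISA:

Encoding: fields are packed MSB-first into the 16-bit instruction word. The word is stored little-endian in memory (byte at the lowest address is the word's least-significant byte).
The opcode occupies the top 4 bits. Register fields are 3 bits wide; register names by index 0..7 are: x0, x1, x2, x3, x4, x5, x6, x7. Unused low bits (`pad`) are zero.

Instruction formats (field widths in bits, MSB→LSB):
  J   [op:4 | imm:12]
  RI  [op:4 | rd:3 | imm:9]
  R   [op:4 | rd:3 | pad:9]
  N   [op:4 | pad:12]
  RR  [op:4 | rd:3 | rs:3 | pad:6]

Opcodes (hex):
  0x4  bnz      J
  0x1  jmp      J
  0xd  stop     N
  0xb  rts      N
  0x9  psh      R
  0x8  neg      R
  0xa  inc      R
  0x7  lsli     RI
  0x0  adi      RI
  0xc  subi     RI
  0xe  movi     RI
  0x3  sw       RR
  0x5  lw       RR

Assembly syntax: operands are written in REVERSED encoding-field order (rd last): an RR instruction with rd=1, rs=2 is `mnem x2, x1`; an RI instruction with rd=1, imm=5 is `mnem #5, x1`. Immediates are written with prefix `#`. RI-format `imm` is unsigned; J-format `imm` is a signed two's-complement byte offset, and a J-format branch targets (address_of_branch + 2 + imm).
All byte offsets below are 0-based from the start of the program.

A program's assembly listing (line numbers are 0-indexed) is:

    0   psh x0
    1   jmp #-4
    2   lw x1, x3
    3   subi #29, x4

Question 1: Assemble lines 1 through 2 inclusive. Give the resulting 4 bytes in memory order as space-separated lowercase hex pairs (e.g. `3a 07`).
line 1 (jmp): pack op=0x1:4|imm=-4:12 = 0x1ffc; little→ fc 1f
line 2 (lw): pack op=0x5:4|rd=3:3|rs=1:3|pad=0:6 = 0x5640; little→ 40 56

fc 1f 40 56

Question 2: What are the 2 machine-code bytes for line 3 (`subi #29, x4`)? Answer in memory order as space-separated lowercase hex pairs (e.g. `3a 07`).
1d c8

line 3 (subi): pack op=0xc:4|rd=4:3|imm=29:9 = 0xc81d; little→ 1d c8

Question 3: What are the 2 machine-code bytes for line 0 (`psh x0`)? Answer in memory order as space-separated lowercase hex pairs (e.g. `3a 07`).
00 90

L0: psh op=0x9:4|rd=0:3|pad=0:9 ⇒ 0x9000 ⇒ little 00 90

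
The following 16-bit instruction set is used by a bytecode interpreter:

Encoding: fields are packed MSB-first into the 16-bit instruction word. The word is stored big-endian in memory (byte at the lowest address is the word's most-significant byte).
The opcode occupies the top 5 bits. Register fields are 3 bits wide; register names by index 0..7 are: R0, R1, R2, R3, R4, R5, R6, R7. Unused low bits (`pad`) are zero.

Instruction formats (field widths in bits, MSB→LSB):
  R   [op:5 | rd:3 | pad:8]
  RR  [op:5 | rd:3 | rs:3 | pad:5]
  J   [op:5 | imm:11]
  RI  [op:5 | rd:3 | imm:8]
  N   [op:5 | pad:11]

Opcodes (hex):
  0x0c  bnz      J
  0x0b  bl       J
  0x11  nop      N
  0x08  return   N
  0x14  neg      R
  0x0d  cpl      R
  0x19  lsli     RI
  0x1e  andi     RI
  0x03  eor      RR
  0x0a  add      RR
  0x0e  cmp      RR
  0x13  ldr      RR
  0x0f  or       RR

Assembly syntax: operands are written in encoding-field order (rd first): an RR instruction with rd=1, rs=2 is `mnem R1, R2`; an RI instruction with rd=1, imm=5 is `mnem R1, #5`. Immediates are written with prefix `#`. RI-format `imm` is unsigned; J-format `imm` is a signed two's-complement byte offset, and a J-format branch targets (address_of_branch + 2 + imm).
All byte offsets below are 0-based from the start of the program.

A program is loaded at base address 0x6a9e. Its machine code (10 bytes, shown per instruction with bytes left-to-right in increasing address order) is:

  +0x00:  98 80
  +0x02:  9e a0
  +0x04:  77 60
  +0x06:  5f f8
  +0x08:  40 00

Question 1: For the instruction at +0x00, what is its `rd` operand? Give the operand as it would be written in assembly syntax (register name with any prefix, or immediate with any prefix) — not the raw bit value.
R0

[00] 98 80 → 0x9880
  op=0x9880>>11=0x13 ⇒ ldr (RR)
  rd@[10:8]=0x0 ⇒ R0
  rs@[7:5]=0x4 ⇒ R4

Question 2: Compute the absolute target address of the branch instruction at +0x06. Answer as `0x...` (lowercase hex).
+0x06: 5f f8 ⇒ word 0x5ff8 (big)
  opcode bits[15:11]=0xb: bl/J
  [10:0] imm=2040 (s11→-8) = #-8
  target = base 0x6a9e + off 0x06 + 2 + imm -8 = 0x6a9e

0x6a9e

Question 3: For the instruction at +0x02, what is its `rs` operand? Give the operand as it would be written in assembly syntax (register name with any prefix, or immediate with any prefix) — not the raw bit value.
[02] 9e a0 → 0x9ea0
  opcode bits[15:11]=0x13: ldr/RR
  rd: (w>>8)&0x7=0x6 → R6
  rs: (w>>5)&0x7=0x5 → R5

R5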